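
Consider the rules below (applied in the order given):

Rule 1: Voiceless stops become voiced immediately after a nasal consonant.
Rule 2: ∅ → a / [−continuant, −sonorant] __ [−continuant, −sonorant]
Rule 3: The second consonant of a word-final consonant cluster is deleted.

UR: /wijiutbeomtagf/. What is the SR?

wijiutabeomdag

Rule 1 (post-nasal voicing): /t/ is a voiceless stop immediately after the nasal /m/, so it voices to [d]. /wijiutbeomtagf/ → wijiutbeomdagf.
Rule 2 (stop-cluster a-epenthesis): /t/ and /b/ form a stop–stop cluster, so [a] is inserted between them. /wijiutbeomdagf/ → wijiutabeomdagf.
Rule 3 (final cluster simplification): /f/ is the second consonant of a word-final cluster /gf/, so it deletes. /wijiutabeomdagf/ → wijiutabeomdag.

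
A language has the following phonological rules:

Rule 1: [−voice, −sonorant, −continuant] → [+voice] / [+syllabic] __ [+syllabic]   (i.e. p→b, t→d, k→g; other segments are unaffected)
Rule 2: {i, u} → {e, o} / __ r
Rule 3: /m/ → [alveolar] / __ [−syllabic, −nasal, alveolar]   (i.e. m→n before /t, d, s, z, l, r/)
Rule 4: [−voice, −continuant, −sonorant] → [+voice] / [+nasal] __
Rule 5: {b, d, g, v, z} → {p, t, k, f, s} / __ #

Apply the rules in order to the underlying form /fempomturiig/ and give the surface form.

Rule 1 (intervocalic voicing): no segment meets the environment; /fempomturiig/ is unchanged.
Rule 2 (pre-rhotic lowering): /u/ is a high vowel immediately before /r/, so it lowers to [o]. /fempomturiig/ → fempomtoriig.
Rule 3 (nasal place assimilation): /m/ precedes the alveolar consonant /t/, so it assimilates in place to [n]. /fempomtoriig/ → fempontoriig.
Rule 4 (post-nasal voicing): /p/ is a voiceless stop immediately after the nasal /m/, so it voices to [b]. /t/ is a voiceless stop immediately after the nasal /n/, so it voices to [d]. /fempontoriig/ → fembondoriig.
Rule 5 (final devoicing): /g/ is a voiced obstruent in word-final position, so it devoices to [k]. /fembondoriig/ → fembondoriik.

fembondoriik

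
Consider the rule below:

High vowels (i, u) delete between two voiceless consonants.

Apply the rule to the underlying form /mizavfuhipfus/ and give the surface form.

/u/ is a high vowel flanked by voiceless consonants /f/ and /h/, so it deletes.
/i/ is a high vowel flanked by voiceless consonants /h/ and /p/, so it deletes.
/u/ is a high vowel flanked by voiceless consonants /f/ and /s/, so it deletes.
Surface form: [mizavfhpfs].

mizavfhpfs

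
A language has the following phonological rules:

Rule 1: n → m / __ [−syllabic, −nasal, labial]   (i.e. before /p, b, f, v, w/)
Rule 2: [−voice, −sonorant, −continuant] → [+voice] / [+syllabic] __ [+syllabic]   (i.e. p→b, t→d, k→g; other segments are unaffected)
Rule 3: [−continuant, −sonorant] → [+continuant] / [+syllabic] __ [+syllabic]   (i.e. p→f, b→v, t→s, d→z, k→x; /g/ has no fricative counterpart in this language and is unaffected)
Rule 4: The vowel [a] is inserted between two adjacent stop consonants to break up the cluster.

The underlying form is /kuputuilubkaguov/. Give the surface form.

kuvuzuilubakaguov

Rule 1 (nasal place assimilation): no segment meets the environment; /kuputuilubkaguov/ is unchanged.
Rule 2 (intervocalic voicing): /p/ is a voiceless stop between vowels /u/ and /u/, so it voices to [b]. /t/ is a voiceless stop between vowels /u/ and /u/, so it voices to [d]. /kuputuilubkaguov/ → kubuduilubkaguov.
Rule 3 (intervocalic spirantization): /b/ is a stop between vowels /u/ and /u/, so it spirantizes to the fricative [v]. /d/ is a stop between vowels /u/ and /u/, so it spirantizes to the fricative [z]. /kubuduilubkaguov/ → kuvuzuilubkaguov.
Rule 4 (stop-cluster a-epenthesis): /b/ and /k/ form a stop–stop cluster, so [a] is inserted between them. /kuvuzuilubkaguov/ → kuvuzuilubakaguov.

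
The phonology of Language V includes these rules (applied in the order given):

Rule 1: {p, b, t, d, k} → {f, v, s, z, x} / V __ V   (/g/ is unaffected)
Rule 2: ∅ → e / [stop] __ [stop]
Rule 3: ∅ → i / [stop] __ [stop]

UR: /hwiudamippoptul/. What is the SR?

hwiuzamipepopetul

Rule 1 (intervocalic spirantization): /d/ is a stop between vowels /u/ and /a/, so it spirantizes to the fricative [z]. /hwiudamippoptul/ → hwiuzamippoptul.
Rule 2 (stop-cluster e-epenthesis): /p/ and /p/ form a stop–stop cluster, so [e] is inserted between them. /p/ and /t/ form a stop–stop cluster, so [e] is inserted between them. /hwiuzamippoptul/ → hwiuzamipepopetul.
Rule 3 (stop-cluster i-epenthesis): no segment meets the environment; /hwiuzamipepopetul/ is unchanged.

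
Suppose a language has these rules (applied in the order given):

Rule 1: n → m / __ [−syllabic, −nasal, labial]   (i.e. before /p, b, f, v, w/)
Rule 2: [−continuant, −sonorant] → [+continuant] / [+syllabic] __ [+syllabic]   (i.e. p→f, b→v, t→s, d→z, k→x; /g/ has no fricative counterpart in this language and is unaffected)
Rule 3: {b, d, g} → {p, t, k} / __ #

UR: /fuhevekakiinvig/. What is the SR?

fuhevexaxiimvik

Rule 1 (nasal place assimilation): /n/ precedes the labial consonant /v/, so it assimilates in place to [m]. /fuhevekakiinvig/ → fuhevekakiimvig.
Rule 2 (intervocalic spirantization): /k/ is a stop between vowels /e/ and /a/, so it spirantizes to the fricative [x]. /k/ is a stop between vowels /a/ and /i/, so it spirantizes to the fricative [x]. /fuhevekakiimvig/ → fuhevexaxiimvig.
Rule 3 (final devoicing): /g/ is a voiced stop in word-final position, so it devoices to [k]. /fuhevexaxiimvig/ → fuhevexaxiimvik.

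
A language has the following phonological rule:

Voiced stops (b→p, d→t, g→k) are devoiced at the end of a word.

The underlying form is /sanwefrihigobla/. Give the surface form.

sanwefrihigobla

No segment of /sanwefrihigobla/ meets the structural description of the rule, so the form surfaces unchanged.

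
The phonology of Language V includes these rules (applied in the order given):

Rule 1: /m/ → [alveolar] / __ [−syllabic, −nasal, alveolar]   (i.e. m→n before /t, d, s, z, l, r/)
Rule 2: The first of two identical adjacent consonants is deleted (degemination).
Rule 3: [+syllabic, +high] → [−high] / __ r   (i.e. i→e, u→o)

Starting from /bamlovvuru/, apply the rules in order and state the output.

Rule 1 (nasal place assimilation): /m/ precedes the alveolar consonant /l/, so it assimilates in place to [n]. /bamlovvuru/ → banlovvuru.
Rule 2 (degemination): /vv/ is a geminate; the first /v/ deletes. /banlovvuru/ → banlovuru.
Rule 3 (pre-rhotic lowering): /u/ is a high vowel immediately before /r/, so it lowers to [o]. /banlovuru/ → banlovoru.

banlovoru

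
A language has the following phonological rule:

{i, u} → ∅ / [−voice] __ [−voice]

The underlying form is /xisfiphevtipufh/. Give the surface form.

/i/ is a high vowel flanked by voiceless consonants /x/ and /s/, so it deletes.
/i/ is a high vowel flanked by voiceless consonants /f/ and /p/, so it deletes.
/i/ is a high vowel flanked by voiceless consonants /t/ and /p/, so it deletes.
/u/ is a high vowel flanked by voiceless consonants /p/ and /f/, so it deletes.
Surface form: [xsfphevtpfh].

xsfphevtpfh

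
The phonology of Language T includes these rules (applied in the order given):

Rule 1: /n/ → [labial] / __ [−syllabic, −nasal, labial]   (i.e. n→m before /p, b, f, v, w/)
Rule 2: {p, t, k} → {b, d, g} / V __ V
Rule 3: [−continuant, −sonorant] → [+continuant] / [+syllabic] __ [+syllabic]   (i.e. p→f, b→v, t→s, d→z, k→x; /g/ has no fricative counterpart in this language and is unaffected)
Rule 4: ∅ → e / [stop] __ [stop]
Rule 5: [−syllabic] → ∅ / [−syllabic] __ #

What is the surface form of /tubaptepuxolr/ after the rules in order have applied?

Rule 1 (nasal place assimilation): no segment meets the environment; /tubaptepuxolr/ is unchanged.
Rule 2 (intervocalic voicing): /p/ is a voiceless stop between vowels /e/ and /u/, so it voices to [b]. /tubaptepuxolr/ → tubaptebuxolr.
Rule 3 (intervocalic spirantization): /b/ is a stop between vowels /u/ and /a/, so it spirantizes to the fricative [v]. /b/ is a stop between vowels /e/ and /u/, so it spirantizes to the fricative [v]. /tubaptebuxolr/ → tuvaptevuxolr.
Rule 4 (stop-cluster e-epenthesis): /p/ and /t/ form a stop–stop cluster, so [e] is inserted between them. /tuvaptevuxolr/ → tuvapetevuxolr.
Rule 5 (final cluster simplification): /r/ is the second consonant of a word-final cluster /lr/, so it deletes. /tuvapetevuxolr/ → tuvapetevuxol.

tuvapetevuxol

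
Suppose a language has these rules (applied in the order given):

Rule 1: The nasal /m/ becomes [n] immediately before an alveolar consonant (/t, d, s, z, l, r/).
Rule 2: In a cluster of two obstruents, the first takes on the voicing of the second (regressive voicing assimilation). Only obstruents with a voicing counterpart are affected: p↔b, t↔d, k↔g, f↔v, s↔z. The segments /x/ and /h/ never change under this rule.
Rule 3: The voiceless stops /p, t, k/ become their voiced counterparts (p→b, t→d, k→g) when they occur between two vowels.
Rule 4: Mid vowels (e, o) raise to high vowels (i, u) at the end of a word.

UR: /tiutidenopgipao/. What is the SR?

tiudidenobgibau

Rule 1 (nasal place assimilation): no segment meets the environment; /tiutidenopgipao/ is unchanged.
Rule 2 (regressive voicing assimilation): /p/ precedes the voiced obstruent /g/, so it voices to [b] by assimilation. /tiutidenopgipao/ → tiutidenobgipao.
Rule 3 (intervocalic voicing): /t/ is a voiceless stop between vowels /u/ and /i/, so it voices to [d]. /p/ is a voiceless stop between vowels /i/ and /a/, so it voices to [b]. /tiutidenobgipao/ → tiudidenobgibao.
Rule 4 (final vowel raising): /o/ is a mid vowel in word-final position, so it raises to [u]. /tiudidenobgibao/ → tiudidenobgibau.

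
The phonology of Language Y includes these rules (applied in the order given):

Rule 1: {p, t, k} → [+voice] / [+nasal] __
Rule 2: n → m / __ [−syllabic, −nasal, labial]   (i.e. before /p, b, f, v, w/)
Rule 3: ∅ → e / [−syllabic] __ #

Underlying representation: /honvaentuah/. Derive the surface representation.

Rule 1 (post-nasal voicing): /t/ is a voiceless stop immediately after the nasal /n/, so it voices to [d]. /honvaentuah/ → honvaenduah.
Rule 2 (nasal place assimilation): /n/ precedes the labial consonant /v/, so it assimilates in place to [m]. /honvaenduah/ → homvaenduah.
Rule 3 (final e-epenthesis): the form ends in the consonant /h/, so [e] is inserted word-finally. /homvaenduah/ → homvaenduahe.

homvaenduahe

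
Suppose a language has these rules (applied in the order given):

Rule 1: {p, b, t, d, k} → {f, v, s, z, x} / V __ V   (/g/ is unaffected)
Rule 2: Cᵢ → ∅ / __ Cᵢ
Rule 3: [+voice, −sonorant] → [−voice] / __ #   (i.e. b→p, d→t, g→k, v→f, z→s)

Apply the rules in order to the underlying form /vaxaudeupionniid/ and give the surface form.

vaxauzeufioniit

Rule 1 (intervocalic spirantization): /d/ is a stop between vowels /u/ and /e/, so it spirantizes to the fricative [z]. /p/ is a stop between vowels /u/ and /i/, so it spirantizes to the fricative [f]. /vaxaudeupionniid/ → vaxauzeufionniid.
Rule 2 (degemination): /nn/ is a geminate; the first /n/ deletes. /vaxauzeufionniid/ → vaxauzeufioniid.
Rule 3 (final devoicing): /d/ is a voiced obstruent in word-final position, so it devoices to [t]. /vaxauzeufioniid/ → vaxauzeufioniit.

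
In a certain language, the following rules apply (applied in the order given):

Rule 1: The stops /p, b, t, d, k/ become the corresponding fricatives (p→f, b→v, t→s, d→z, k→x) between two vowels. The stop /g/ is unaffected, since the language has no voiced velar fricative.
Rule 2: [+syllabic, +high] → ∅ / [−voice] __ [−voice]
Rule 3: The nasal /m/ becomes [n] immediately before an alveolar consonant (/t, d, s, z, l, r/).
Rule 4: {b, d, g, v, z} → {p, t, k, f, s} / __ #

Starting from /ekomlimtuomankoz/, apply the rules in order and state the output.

Rule 1 (intervocalic spirantization): /k/ is a stop between vowels /e/ and /o/, so it spirantizes to the fricative [x]. /ekomlimtuomankoz/ → exomlimtuomankoz.
Rule 2 (high vowel syncope): no segment meets the environment; /exomlimtuomankoz/ is unchanged.
Rule 3 (nasal place assimilation): /m/ precedes the alveolar consonant /l/, so it assimilates in place to [n]. /m/ precedes the alveolar consonant /t/, so it assimilates in place to [n]. /exomlimtuomankoz/ → exonlintuomankoz.
Rule 4 (final devoicing): /z/ is a voiced obstruent in word-final position, so it devoices to [s]. /exonlintuomankoz/ → exonlintuomankos.

exonlintuomankos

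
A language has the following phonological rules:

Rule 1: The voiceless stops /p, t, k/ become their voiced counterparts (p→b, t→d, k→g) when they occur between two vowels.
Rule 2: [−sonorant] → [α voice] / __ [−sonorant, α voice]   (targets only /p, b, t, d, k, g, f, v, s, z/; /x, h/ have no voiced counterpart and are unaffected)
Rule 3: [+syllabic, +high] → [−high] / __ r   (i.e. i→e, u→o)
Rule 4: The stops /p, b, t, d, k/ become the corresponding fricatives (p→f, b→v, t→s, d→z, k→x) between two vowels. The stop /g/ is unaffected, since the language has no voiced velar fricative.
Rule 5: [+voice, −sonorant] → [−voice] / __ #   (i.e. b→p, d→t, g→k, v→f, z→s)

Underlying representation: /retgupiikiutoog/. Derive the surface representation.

redguviigiuzook

Rule 1 (intervocalic voicing): /p/ is a voiceless stop between vowels /u/ and /i/, so it voices to [b]. /k/ is a voiceless stop between vowels /i/ and /i/, so it voices to [g]. /t/ is a voiceless stop between vowels /u/ and /o/, so it voices to [d]. /retgupiikiutoog/ → retgubiigiudoog.
Rule 2 (regressive voicing assimilation): /t/ precedes the voiced obstruent /g/, so it voices to [d] by assimilation. /retgubiigiudoog/ → redgubiigiudoog.
Rule 3 (pre-rhotic lowering): no segment meets the environment; /redgubiigiudoog/ is unchanged.
Rule 4 (intervocalic spirantization): /b/ is a stop between vowels /u/ and /i/, so it spirantizes to the fricative [v]. /d/ is a stop between vowels /u/ and /o/, so it spirantizes to the fricative [z]. /redgubiigiudoog/ → redguviigiuzoog.
Rule 5 (final devoicing): /g/ is a voiced obstruent in word-final position, so it devoices to [k]. /redguviigiuzoog/ → redguviigiuzook.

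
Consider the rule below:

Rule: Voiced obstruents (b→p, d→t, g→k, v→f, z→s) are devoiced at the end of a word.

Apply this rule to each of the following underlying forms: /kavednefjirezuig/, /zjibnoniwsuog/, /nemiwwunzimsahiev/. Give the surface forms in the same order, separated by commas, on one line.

kavednefjirezuik, zjibnoniwsuok, nemiwwunzimsahief

/kavednefjirezuig/: /g/ is a voiced obstruent in word-final position, so it devoices to [k]. → [kavednefjirezuik].
/zjibnoniwsuog/: /g/ is a voiced obstruent in word-final position, so it devoices to [k]. → [zjibnoniwsuok].
/nemiwwunzimsahiev/: /v/ is a voiced obstruent in word-final position, so it devoices to [f]. → [nemiwwunzimsahief].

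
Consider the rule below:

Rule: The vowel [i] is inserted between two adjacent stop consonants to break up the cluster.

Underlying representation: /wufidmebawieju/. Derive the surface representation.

wufidmebawieju

No segment of /wufidmebawieju/ meets the structural description of the rule, so the form surfaces unchanged.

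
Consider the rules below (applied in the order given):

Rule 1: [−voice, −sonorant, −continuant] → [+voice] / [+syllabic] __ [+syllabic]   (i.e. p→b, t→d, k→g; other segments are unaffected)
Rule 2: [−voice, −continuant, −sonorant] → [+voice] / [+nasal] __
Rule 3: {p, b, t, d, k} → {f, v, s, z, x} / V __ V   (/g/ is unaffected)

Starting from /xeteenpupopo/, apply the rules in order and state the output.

xezeenbuvovo

Rule 1 (intervocalic voicing): /t/ is a voiceless stop between vowels /e/ and /e/, so it voices to [d]. /p/ is a voiceless stop between vowels /u/ and /o/, so it voices to [b]. /p/ is a voiceless stop between vowels /o/ and /o/, so it voices to [b]. /xeteenpupopo/ → xedeenpubobo.
Rule 2 (post-nasal voicing): /p/ is a voiceless stop immediately after the nasal /n/, so it voices to [b]. /xedeenpubobo/ → xedeenbubobo.
Rule 3 (intervocalic spirantization): /d/ is a stop between vowels /e/ and /e/, so it spirantizes to the fricative [z]. /b/ is a stop between vowels /u/ and /o/, so it spirantizes to the fricative [v]. /b/ is a stop between vowels /o/ and /o/, so it spirantizes to the fricative [v]. /xedeenbubobo/ → xezeenbuvovo.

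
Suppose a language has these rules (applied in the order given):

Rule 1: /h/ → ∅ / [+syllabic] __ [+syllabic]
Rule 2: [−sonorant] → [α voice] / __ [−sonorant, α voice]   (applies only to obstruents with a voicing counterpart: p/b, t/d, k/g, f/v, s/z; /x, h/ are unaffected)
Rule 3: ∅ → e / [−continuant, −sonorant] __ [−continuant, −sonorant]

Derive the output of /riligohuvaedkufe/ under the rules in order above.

riligouvaetekufe

Rule 1 (intervocalic h-deletion): /h/ occurs between vowels /o/ and /u/, so it deletes. /riligohuvaedkufe/ → riligouvaedkufe.
Rule 2 (regressive voicing assimilation): /d/ precedes the voiceless obstruent /k/, so it devoices to [t] by assimilation. /riligouvaedkufe/ → riligouvaetkufe.
Rule 3 (stop-cluster e-epenthesis): /t/ and /k/ form a stop–stop cluster, so [e] is inserted between them. /riligouvaetkufe/ → riligouvaetekufe.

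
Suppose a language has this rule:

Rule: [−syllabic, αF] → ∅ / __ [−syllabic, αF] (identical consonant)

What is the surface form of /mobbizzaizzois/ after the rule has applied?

mobizaizois

/bb/ is a geminate; the first /b/ deletes.
/zz/ is a geminate; the first /z/ deletes.
/zz/ is a geminate; the first /z/ deletes.
Surface form: [mobizaizois].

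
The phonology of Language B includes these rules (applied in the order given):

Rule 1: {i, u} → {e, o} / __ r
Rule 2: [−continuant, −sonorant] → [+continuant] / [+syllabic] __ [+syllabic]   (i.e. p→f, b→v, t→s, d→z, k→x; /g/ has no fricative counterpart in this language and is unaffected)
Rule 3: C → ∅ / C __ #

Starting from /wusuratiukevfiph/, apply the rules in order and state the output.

Rule 1 (pre-rhotic lowering): /u/ is a high vowel immediately before /r/, so it lowers to [o]. /wusuratiukevfiph/ → wusoratiukevfiph.
Rule 2 (intervocalic spirantization): /t/ is a stop between vowels /a/ and /i/, so it spirantizes to the fricative [s]. /k/ is a stop between vowels /u/ and /e/, so it spirantizes to the fricative [x]. /wusoratiukevfiph/ → wusorasiuxevfiph.
Rule 3 (final cluster simplification): /h/ is the second consonant of a word-final cluster /ph/, so it deletes. /wusorasiuxevfiph/ → wusorasiuxevfip.

wusorasiuxevfip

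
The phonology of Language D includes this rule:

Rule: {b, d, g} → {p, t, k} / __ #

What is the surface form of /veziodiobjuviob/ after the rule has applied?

/b/ is a voiced stop in word-final position, so it devoices to [p].
The other instances of /d/, /b/ do not occur in the required environment and remain unchanged.
Surface form: [veziodiobjuviop].

veziodiobjuviop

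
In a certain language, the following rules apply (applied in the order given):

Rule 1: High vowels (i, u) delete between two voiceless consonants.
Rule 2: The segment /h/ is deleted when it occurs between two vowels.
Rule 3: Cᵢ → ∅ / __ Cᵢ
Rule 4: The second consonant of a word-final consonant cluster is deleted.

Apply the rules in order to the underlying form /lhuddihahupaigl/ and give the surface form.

Rule 1 (high vowel syncope): /u/ is a high vowel flanked by voiceless consonants /h/ and /p/, so it deletes. /lhuddihahupaigl/ → lhuddihahpaigl.
Rule 2 (intervocalic h-deletion): /h/ occurs between vowels /i/ and /a/, so it deletes. /lhuddihahpaigl/ → lhuddiahpaigl.
Rule 3 (degemination): /dd/ is a geminate; the first /d/ deletes. /lhuddiahpaigl/ → lhudiahpaigl.
Rule 4 (final cluster simplification): /l/ is the second consonant of a word-final cluster /gl/, so it deletes. /lhudiahpaigl/ → lhudiahpaig.

lhudiahpaig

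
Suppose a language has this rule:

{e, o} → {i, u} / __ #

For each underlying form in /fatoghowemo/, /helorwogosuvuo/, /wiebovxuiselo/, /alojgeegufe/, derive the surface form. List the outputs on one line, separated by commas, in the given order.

/fatoghowemo/: /o/ is a mid vowel in word-final position, so it raises to [u]. → [fatoghowemu].
/helorwogosuvuo/: /o/ is a mid vowel in word-final position, so it raises to [u]. → [helorwogosuvuu].
/wiebovxuiselo/: /o/ is a mid vowel in word-final position, so it raises to [u]. → [wiebovxuiselu].
/alojgeegufe/: /e/ is a mid vowel in word-final position, so it raises to [i]. → [alojgeegufi].

fatoghowemu, helorwogosuvuu, wiebovxuiselu, alojgeegufi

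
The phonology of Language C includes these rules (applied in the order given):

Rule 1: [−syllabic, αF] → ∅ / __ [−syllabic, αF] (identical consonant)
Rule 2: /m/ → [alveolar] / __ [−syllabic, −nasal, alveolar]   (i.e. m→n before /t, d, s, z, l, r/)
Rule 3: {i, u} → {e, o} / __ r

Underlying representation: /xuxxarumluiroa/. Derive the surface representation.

xuxarunlueroa

Rule 1 (degemination): /xx/ is a geminate; the first /x/ deletes. /xuxxarumluiroa/ → xuxarumluiroa.
Rule 2 (nasal place assimilation): /m/ precedes the alveolar consonant /l/, so it assimilates in place to [n]. /xuxarumluiroa/ → xuxarunluiroa.
Rule 3 (pre-rhotic lowering): /i/ is a high vowel immediately before /r/, so it lowers to [e]. /xuxarunluiroa/ → xuxarunlueroa.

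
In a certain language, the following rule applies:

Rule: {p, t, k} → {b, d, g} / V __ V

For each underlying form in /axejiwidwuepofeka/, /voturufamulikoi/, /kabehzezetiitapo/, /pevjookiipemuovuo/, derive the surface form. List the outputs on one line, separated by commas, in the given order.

/axejiwidwuepofeka/: /p/ is a voiceless stop between vowels /e/ and /o/, so it voices to [b]. /k/ is a voiceless stop between vowels /e/ and /a/, so it voices to [g]. → [axejiwidwuebofega].
/voturufamulikoi/: /t/ is a voiceless stop between vowels /o/ and /u/, so it voices to [d]. /k/ is a voiceless stop between vowels /i/ and /o/, so it voices to [g]. → [vodurufamuligoi].
/kabehzezetiitapo/: /t/ is a voiceless stop between vowels /e/ and /i/, so it voices to [d]. /t/ is a voiceless stop between vowels /i/ and /a/, so it voices to [d]. /p/ is a voiceless stop between vowels /a/ and /o/, so it voices to [b]. → [kabehzezediidabo].
/pevjookiipemuovuo/: /k/ is a voiceless stop between vowels /o/ and /i/, so it voices to [g]. /p/ is a voiceless stop between vowels /i/ and /e/, so it voices to [b]. → [pevjoogiibemuovuo].

axejiwidwuebofega, vodurufamuligoi, kabehzezediidabo, pevjoogiibemuovuo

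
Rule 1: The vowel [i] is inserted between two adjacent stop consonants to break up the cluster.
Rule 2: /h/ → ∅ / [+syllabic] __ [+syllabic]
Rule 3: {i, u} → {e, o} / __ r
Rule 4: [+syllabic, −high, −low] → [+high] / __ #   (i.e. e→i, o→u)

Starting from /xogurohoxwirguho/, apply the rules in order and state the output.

Rule 1 (stop-cluster i-epenthesis): no segment meets the environment; /xogurohoxwirguho/ is unchanged.
Rule 2 (intervocalic h-deletion): /h/ occurs between vowels /o/ and /o/, so it deletes. /h/ occurs between vowels /u/ and /o/, so it deletes. /xogurohoxwirguho/ → xogurooxwirguo.
Rule 3 (pre-rhotic lowering): /u/ is a high vowel immediately before /r/, so it lowers to [o]. /i/ is a high vowel immediately before /r/, so it lowers to [e]. /xogurooxwirguo/ → xogorooxwerguo.
Rule 4 (final vowel raising): /o/ is a mid vowel in word-final position, so it raises to [u]. /xogorooxwerguo/ → xogorooxwerguu.

xogorooxwerguu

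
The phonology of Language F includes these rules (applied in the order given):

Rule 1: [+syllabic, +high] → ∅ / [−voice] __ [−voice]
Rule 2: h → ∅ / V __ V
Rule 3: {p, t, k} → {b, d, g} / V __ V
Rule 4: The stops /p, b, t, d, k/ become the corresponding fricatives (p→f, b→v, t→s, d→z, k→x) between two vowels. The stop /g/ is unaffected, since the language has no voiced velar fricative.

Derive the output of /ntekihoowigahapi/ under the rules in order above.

Rule 1 (high vowel syncope): /i/ is a high vowel flanked by voiceless consonants /k/ and /h/, so it deletes. /ntekihoowigahapi/ → ntekhoowigahapi.
Rule 2 (intervocalic h-deletion): /h/ occurs between vowels /a/ and /a/, so it deletes. /ntekhoowigahapi/ → ntekhoowigaapi.
Rule 3 (intervocalic voicing): /p/ is a voiceless stop between vowels /a/ and /i/, so it voices to [b]. /ntekhoowigaapi/ → ntekhoowigaabi.
Rule 4 (intervocalic spirantization): /b/ is a stop between vowels /a/ and /i/, so it spirantizes to the fricative [v]. /ntekhoowigaabi/ → ntekhoowigaavi.

ntekhoowigaavi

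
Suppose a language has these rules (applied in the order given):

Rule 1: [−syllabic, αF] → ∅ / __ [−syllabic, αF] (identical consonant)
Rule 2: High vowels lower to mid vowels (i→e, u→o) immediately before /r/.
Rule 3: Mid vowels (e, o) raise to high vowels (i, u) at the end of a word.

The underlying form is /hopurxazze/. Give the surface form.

hoporxazi

Rule 1 (degemination): /zz/ is a geminate; the first /z/ deletes. /hopurxazze/ → hopurxaze.
Rule 2 (pre-rhotic lowering): /u/ is a high vowel immediately before /r/, so it lowers to [o]. /hopurxaze/ → hoporxaze.
Rule 3 (final vowel raising): /e/ is a mid vowel in word-final position, so it raises to [i]. /hoporxaze/ → hoporxazi.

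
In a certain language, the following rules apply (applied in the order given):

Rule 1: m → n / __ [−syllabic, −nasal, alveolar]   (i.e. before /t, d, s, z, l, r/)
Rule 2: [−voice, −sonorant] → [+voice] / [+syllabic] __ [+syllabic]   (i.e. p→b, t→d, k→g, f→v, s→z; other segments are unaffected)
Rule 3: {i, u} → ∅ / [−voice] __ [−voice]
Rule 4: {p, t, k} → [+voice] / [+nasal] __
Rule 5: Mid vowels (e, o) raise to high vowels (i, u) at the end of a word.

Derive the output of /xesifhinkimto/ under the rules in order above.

Rule 1 (nasal place assimilation): /m/ precedes the alveolar consonant /t/, so it assimilates in place to [n]. /xesifhinkimto/ → xesifhinkinto.
Rule 2 (intervocalic voicing): /s/ is a voiceless obstruent between vowels /e/ and /i/, so it voices to [z]. /xesifhinkinto/ → xezifhinkinto.
Rule 3 (high vowel syncope): no segment meets the environment; /xezifhinkinto/ is unchanged.
Rule 4 (post-nasal voicing): /k/ is a voiceless stop immediately after the nasal /n/, so it voices to [g]. /t/ is a voiceless stop immediately after the nasal /n/, so it voices to [d]. /xezifhinkinto/ → xezifhingindo.
Rule 5 (final vowel raising): /o/ is a mid vowel in word-final position, so it raises to [u]. /xezifhingindo/ → xezifhingindu.

xezifhingindu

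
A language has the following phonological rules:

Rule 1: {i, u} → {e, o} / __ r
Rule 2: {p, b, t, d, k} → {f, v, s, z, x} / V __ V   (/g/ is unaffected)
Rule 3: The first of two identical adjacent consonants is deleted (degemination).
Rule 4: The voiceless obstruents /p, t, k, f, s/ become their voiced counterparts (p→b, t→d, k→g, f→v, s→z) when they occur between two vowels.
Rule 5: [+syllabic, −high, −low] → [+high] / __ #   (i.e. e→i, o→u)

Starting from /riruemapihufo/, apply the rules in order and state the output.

Rule 1 (pre-rhotic lowering): /i/ is a high vowel immediately before /r/, so it lowers to [e]. /riruemapihufo/ → reruemapihufo.
Rule 2 (intervocalic spirantization): /p/ is a stop between vowels /a/ and /i/, so it spirantizes to the fricative [f]. /reruemapihufo/ → reruemafihufo.
Rule 3 (degemination): no segment meets the environment; /reruemafihufo/ is unchanged.
Rule 4 (intervocalic voicing): /f/ is a voiceless obstruent between vowels /a/ and /i/, so it voices to [v]. /f/ is a voiceless obstruent between vowels /u/ and /o/, so it voices to [v]. /reruemafihufo/ → reruemavihuvo.
Rule 5 (final vowel raising): /o/ is a mid vowel in word-final position, so it raises to [u]. /reruemavihuvo/ → reruemavihuvu.

reruemavihuvu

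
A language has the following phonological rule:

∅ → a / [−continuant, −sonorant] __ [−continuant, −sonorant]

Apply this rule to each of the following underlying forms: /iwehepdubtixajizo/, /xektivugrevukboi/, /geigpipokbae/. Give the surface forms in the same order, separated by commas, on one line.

iwehepadubatixajizo, xekativugrevukaboi, geigapipokabae

/iwehepdubtixajizo/: /p/ and /d/ form a stop–stop cluster, so [a] is inserted between them. /b/ and /t/ form a stop–stop cluster, so [a] is inserted between them. → [iwehepadubatixajizo].
/xektivugrevukboi/: /k/ and /t/ form a stop–stop cluster, so [a] is inserted between them. /k/ and /b/ form a stop–stop cluster, so [a] is inserted between them. → [xekativugrevukaboi].
/geigpipokbae/: /g/ and /p/ form a stop–stop cluster, so [a] is inserted between them. /k/ and /b/ form a stop–stop cluster, so [a] is inserted between them. → [geigapipokabae].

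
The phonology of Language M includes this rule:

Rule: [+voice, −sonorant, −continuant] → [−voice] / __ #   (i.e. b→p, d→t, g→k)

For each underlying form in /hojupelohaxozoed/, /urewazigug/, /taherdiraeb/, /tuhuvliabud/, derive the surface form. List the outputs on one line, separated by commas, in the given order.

hojupelohaxozoet, urewaziguk, taherdiraep, tuhuvliabut

/hojupelohaxozoed/: /d/ is a voiced stop in word-final position, so it devoices to [t]. → [hojupelohaxozoet].
/urewazigug/: /g/ is a voiced stop in word-final position, so it devoices to [k]. → [urewaziguk].
/taherdiraeb/: /b/ is a voiced stop in word-final position, so it devoices to [p]. → [taherdiraep].
/tuhuvliabud/: /d/ is a voiced stop in word-final position, so it devoices to [t]. → [tuhuvliabut].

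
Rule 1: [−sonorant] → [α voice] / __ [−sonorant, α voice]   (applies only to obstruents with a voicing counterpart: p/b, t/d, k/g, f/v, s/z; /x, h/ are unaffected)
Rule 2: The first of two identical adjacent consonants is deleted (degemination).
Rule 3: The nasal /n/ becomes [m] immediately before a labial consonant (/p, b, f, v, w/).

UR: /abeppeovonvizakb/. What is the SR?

Rule 1 (regressive voicing assimilation): /k/ precedes the voiced obstruent /b/, so it voices to [g] by assimilation. /abeppeovonvizakb/ → abeppeovonvizagb.
Rule 2 (degemination): /pp/ is a geminate; the first /p/ deletes. /abeppeovonvizagb/ → abepeovonvizagb.
Rule 3 (nasal place assimilation): /n/ precedes the labial consonant /v/, so it assimilates in place to [m]. /abepeovonvizagb/ → abepeovomvizagb.

abepeovomvizagb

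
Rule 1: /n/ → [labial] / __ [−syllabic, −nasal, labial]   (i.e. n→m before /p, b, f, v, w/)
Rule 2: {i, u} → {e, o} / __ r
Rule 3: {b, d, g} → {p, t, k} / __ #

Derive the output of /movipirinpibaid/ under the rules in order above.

moviperimpibait

Rule 1 (nasal place assimilation): /n/ precedes the labial consonant /p/, so it assimilates in place to [m]. /movipirinpibaid/ → movipirimpibaid.
Rule 2 (pre-rhotic lowering): /i/ is a high vowel immediately before /r/, so it lowers to [e]. /movipirimpibaid/ → moviperimpibaid.
Rule 3 (final devoicing): /d/ is a voiced stop in word-final position, so it devoices to [t]. /moviperimpibaid/ → moviperimpibait.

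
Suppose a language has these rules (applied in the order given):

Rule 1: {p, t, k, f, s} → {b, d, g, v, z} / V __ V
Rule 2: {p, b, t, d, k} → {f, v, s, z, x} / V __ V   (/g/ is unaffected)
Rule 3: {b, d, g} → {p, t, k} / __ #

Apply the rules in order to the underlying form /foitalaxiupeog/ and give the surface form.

Rule 1 (intervocalic voicing): /t/ is a voiceless obstruent between vowels /i/ and /a/, so it voices to [d]. /p/ is a voiceless obstruent between vowels /u/ and /e/, so it voices to [b]. /foitalaxiupeog/ → foidalaxiubeog.
Rule 2 (intervocalic spirantization): /d/ is a stop between vowels /i/ and /a/, so it spirantizes to the fricative [z]. /b/ is a stop between vowels /u/ and /e/, so it spirantizes to the fricative [v]. /foidalaxiubeog/ → foizalaxiuveog.
Rule 3 (final devoicing): /g/ is a voiced stop in word-final position, so it devoices to [k]. /foizalaxiuveog/ → foizalaxiuveok.

foizalaxiuveok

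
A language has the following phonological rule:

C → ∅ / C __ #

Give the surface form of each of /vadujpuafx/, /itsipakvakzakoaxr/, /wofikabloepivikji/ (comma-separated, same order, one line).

/vadujpuafx/: /x/ is the second consonant of a word-final cluster /fx/, so it deletes. → [vadujpuaf].
/itsipakvakzakoaxr/: /r/ is the second consonant of a word-final cluster /xr/, so it deletes. → [itsipakvakzakoax].
/wofikabloepivikji/: the rule's environment is not met; surfaces unchanged as [wofikabloepivikji].

vadujpuaf, itsipakvakzakoax, wofikabloepivikji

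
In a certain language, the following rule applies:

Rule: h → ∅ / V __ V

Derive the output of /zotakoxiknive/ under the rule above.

zotakoxiknive

No segment of /zotakoxiknive/ meets the structural description of the rule, so the form surfaces unchanged.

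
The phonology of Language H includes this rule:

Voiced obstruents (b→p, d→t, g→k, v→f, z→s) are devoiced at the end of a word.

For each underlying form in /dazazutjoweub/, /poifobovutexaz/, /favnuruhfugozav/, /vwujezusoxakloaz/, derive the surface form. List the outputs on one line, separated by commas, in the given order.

dazazutjoweup, poifobovutexas, favnuruhfugozaf, vwujezusoxakloas

/dazazutjoweub/: /b/ is a voiced obstruent in word-final position, so it devoices to [p]. → [dazazutjoweup].
/poifobovutexaz/: /z/ is a voiced obstruent in word-final position, so it devoices to [s]. → [poifobovutexas].
/favnuruhfugozav/: /v/ is a voiced obstruent in word-final position, so it devoices to [f]. → [favnuruhfugozaf].
/vwujezusoxakloaz/: /z/ is a voiced obstruent in word-final position, so it devoices to [s]. → [vwujezusoxakloas].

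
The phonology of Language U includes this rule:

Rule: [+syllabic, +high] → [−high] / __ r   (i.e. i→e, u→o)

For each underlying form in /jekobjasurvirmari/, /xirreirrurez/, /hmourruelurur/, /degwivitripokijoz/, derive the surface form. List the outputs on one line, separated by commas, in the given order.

/jekobjasurvirmari/: /u/ is a high vowel immediately before /r/, so it lowers to [o]. /i/ is a high vowel immediately before /r/, so it lowers to [e]. → [jekobjasorvermari].
/xirreirrurez/: /i/ is a high vowel immediately before /r/, so it lowers to [e]. /i/ is a high vowel immediately before /r/, so it lowers to [e]. /u/ is a high vowel immediately before /r/, so it lowers to [o]. → [xerreerrorez].
/hmourruelurur/: /u/ is a high vowel immediately before /r/, so it lowers to [o]. /u/ is a high vowel immediately before /r/, so it lowers to [o]. /u/ is a high vowel immediately before /r/, so it lowers to [o]. → [hmoorrueloror].
/degwivitripokijoz/: the rule's environment is not met; surfaces unchanged as [degwivitripokijoz].

jekobjasorvermari, xerreerrorez, hmoorrueloror, degwivitripokijoz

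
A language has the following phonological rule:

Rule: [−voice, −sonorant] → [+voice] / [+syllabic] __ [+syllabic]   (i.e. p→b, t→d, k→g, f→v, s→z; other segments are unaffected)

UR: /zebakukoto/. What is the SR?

zebagugodo

/k/ is a voiceless obstruent between vowels /a/ and /u/, so it voices to [g].
/k/ is a voiceless obstruent between vowels /u/ and /o/, so it voices to [g].
/t/ is a voiceless obstruent between vowels /o/ and /o/, so it voices to [d].
Surface form: [zebagugodo].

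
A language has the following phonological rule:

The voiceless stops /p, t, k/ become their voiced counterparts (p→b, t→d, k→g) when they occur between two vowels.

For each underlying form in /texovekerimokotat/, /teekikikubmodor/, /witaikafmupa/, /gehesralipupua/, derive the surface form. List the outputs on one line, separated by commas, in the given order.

/texovekerimokotat/: /k/ is a voiceless stop between vowels /e/ and /e/, so it voices to [g]. /k/ is a voiceless stop between vowels /o/ and /o/, so it voices to [g]. /t/ is a voiceless stop between vowels /o/ and /a/, so it voices to [d]. → [texovegerimogodat].
/teekikikubmodor/: /k/ is a voiceless stop between vowels /e/ and /i/, so it voices to [g]. /k/ is a voiceless stop between vowels /i/ and /i/, so it voices to [g]. /k/ is a voiceless stop between vowels /i/ and /u/, so it voices to [g]. → [teegigigubmodor].
/witaikafmupa/: /t/ is a voiceless stop between vowels /i/ and /a/, so it voices to [d]. /k/ is a voiceless stop between vowels /i/ and /a/, so it voices to [g]. /p/ is a voiceless stop between vowels /u/ and /a/, so it voices to [b]. → [widaigafmuba].
/gehesralipupua/: /p/ is a voiceless stop between vowels /i/ and /u/, so it voices to [b]. /p/ is a voiceless stop between vowels /u/ and /u/, so it voices to [b]. → [gehesralibubua].

texovegerimogodat, teegigigubmodor, widaigafmuba, gehesralibubua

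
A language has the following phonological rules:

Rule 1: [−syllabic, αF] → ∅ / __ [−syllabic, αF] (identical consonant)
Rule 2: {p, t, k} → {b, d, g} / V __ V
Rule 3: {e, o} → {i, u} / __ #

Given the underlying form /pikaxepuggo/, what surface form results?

Rule 1 (degemination): /gg/ is a geminate; the first /g/ deletes. /pikaxepuggo/ → pikaxepugo.
Rule 2 (intervocalic voicing): /k/ is a voiceless stop between vowels /i/ and /a/, so it voices to [g]. /p/ is a voiceless stop between vowels /e/ and /u/, so it voices to [b]. /pikaxepugo/ → pigaxebugo.
Rule 3 (final vowel raising): /o/ is a mid vowel in word-final position, so it raises to [u]. /pigaxebugo/ → pigaxebugu.

pigaxebugu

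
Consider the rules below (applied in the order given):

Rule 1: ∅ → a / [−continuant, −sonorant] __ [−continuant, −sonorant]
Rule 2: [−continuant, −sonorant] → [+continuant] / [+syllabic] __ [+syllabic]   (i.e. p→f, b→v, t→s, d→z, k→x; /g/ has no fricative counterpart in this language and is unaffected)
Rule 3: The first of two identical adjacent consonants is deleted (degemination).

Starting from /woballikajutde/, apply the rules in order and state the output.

wovalixajusaze

Rule 1 (stop-cluster a-epenthesis): /t/ and /d/ form a stop–stop cluster, so [a] is inserted between them. /woballikajutde/ → woballikajutade.
Rule 2 (intervocalic spirantization): /b/ is a stop between vowels /o/ and /a/, so it spirantizes to the fricative [v]. /k/ is a stop between vowels /i/ and /a/, so it spirantizes to the fricative [x]. /t/ is a stop between vowels /u/ and /a/, so it spirantizes to the fricative [s]. /d/ is a stop between vowels /a/ and /e/, so it spirantizes to the fricative [z]. /woballikajutade/ → wovallixajusaze.
Rule 3 (degemination): /ll/ is a geminate; the first /l/ deletes. /wovallixajusaze/ → wovalixajusaze.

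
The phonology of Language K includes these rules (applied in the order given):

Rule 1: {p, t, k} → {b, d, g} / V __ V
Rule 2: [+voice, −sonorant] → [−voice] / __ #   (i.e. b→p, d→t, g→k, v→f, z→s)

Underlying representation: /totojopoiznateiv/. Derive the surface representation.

Rule 1 (intervocalic voicing): /t/ is a voiceless stop between vowels /o/ and /o/, so it voices to [d]. /p/ is a voiceless stop between vowels /o/ and /o/, so it voices to [b]. /t/ is a voiceless stop between vowels /a/ and /e/, so it voices to [d]. /totojopoiznateiv/ → todojoboiznadeiv.
Rule 2 (final devoicing): /v/ is a voiced obstruent in word-final position, so it devoices to [f]. /todojoboiznadeiv/ → todojoboiznadeif.

todojoboiznadeif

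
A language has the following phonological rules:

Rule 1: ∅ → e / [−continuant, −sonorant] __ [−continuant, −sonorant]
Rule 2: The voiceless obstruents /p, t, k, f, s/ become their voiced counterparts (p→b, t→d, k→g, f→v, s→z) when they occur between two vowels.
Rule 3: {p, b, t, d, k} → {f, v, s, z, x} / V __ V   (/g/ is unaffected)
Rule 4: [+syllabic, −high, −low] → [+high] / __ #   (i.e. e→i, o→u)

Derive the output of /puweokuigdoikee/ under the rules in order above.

puweoguigezoigei

Rule 1 (stop-cluster e-epenthesis): /g/ and /d/ form a stop–stop cluster, so [e] is inserted between them. /puweokuigdoikee/ → puweokuigedoikee.
Rule 2 (intervocalic voicing): /k/ is a voiceless obstruent between vowels /o/ and /u/, so it voices to [g]. /k/ is a voiceless obstruent between vowels /i/ and /e/, so it voices to [g]. /puweokuigedoikee/ → puweoguigedoigee.
Rule 3 (intervocalic spirantization): /d/ is a stop between vowels /e/ and /o/, so it spirantizes to the fricative [z]. /puweoguigedoigee/ → puweoguigezoigee.
Rule 4 (final vowel raising): /e/ is a mid vowel in word-final position, so it raises to [i]. /puweoguigezoigee/ → puweoguigezoigei.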